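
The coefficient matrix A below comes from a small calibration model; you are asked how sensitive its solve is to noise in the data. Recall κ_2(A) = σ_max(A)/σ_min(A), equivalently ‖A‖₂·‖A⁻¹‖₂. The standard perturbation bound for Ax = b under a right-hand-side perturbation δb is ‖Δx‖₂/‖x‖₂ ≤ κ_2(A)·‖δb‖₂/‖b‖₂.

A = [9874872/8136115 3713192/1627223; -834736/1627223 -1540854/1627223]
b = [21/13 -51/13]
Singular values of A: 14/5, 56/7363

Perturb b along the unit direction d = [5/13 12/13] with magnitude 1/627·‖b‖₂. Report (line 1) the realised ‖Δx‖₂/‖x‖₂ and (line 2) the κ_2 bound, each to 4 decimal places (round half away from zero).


largest singular value 14/5, smallest 56/7363
κ_2(A) = (14/5) / (56/7363) = 368.1500
perturbation bound = 368.1500·1/627 = 0.5872
solve Ax = b  →  x = [348.5452 -184.6765]
‖b‖₂ = 4.2426 and ‖x‖₂ = 394.4479
with δb = [0.0026 0.0062], A·Δx = δb → ‖Δx‖ = 0.8897
dividing the unrounded norms, ‖Δx‖/‖x‖ = 0.0023
tightness: 0.0023 against a bound of 0.5872 (unrounded ratio ≈ 0.0038)

0.0023
0.5872


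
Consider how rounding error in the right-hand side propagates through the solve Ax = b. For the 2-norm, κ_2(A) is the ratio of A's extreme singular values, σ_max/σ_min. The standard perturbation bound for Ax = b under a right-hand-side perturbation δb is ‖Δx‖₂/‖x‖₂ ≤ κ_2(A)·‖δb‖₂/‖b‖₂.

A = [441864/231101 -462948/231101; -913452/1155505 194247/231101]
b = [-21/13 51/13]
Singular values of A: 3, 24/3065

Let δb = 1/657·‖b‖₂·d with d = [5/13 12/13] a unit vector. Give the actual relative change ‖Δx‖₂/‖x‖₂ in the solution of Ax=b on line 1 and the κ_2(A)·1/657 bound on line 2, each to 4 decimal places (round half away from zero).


0.0022
0.5831

largest singular value 3, smallest 24/3065
κ = σ_max/σ_min = 3/(24/3065) = 383.1250
perturbation bound = 383.1250·1/657 = 0.5831
solve Ax = b  →  x = [276.7457 264.9483]
2-norm of b is 4.2426; of x, 383.1263
re-solving with b+δb shifts x by Δx of norm 0.8247
realised ‖Δx‖/‖x‖ = 0.0022
so the bound overstates the realised error by a factor of ≈ 270.9112 (computed from the unrounded values)


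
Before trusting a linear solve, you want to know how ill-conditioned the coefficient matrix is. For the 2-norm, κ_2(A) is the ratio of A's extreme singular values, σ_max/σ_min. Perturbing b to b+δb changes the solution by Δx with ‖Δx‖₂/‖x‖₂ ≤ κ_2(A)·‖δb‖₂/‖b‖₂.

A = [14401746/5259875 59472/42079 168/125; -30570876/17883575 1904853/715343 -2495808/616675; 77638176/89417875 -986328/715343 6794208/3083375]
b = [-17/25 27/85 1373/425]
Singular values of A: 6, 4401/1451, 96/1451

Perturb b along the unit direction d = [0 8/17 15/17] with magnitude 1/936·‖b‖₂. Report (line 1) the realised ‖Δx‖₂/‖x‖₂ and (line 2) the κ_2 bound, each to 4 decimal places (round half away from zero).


from the listed singular values, σ₁ = 6, σ_n = 96/1451
κ = σ_max/σ_min = 6/(96/1451) = 90.6875
κ_2(A)·‖δb‖/‖b‖ = 0.0969
solve Ax = b  →  x = [-26.4231 24.7095 27.3396]
‖b‖₂ = 3.3166 and ‖x‖₂ = 45.3453
δb = ε·‖b‖·d = [0.0000 0.0017 0.0031]; solving A·Δx = δb gives ‖Δx‖ = 0.0536
relative error = 0.0012
realised/bound (from unrounded values) ≈ 0.0122

0.0012
0.0969


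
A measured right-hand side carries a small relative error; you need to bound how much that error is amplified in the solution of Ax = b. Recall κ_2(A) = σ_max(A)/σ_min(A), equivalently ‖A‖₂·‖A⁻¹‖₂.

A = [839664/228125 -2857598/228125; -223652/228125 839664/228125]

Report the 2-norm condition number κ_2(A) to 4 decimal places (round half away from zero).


AᵀA = [241617872/16653125 -827908704/16653125; -827908704/16653125 2838688628/16653125]; tr = 24642452/133225, det = 5345344/3330625
eigenvalues of AᵀA: λ = (tr ± √(tr²−4·det))/2 = 4624/25, 1156/133225
κ = σ_max/σ_min = (68/5)/(34/365) = 146.0000

146.0000


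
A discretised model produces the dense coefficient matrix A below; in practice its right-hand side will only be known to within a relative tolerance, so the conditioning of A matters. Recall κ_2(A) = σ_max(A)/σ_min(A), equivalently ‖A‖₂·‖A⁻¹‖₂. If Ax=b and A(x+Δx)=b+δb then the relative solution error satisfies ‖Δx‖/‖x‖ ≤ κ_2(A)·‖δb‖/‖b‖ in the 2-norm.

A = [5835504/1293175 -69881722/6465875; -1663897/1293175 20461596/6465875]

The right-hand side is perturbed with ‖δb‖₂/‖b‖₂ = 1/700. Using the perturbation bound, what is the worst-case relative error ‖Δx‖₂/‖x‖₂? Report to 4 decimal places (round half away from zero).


AᵀA = [58914656257/2675682529 -706945690332/13378412645; -706945690332/13378412645 8483411168884/66892063225]; tr = 58912885061/395811025, det = 55383364/395811025
λ_max, λ_min = (58912885061/395811025 ± √3470640340826305821321/156666367511550625)/2 = 3721/25, 14884/15832441
κ_2(A) = √(λ_max/λ_min) = √((3721/25) / (14884/15832441)) = 397.9000
perturbation bound = 397.9000·1/700 = 0.5684

0.5684


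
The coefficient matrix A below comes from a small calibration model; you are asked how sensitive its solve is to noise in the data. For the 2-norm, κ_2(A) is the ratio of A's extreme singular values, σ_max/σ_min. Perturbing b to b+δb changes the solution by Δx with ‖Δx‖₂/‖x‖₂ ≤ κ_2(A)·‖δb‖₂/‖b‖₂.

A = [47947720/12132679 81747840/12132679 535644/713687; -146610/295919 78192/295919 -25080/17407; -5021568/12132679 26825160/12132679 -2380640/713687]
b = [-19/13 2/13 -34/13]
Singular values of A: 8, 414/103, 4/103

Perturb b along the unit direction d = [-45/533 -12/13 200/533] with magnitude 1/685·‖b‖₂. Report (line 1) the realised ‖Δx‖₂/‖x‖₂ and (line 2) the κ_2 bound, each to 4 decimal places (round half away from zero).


σ_max = 8, σ_min = 4/103
κ_2(A) = 8 / (4/103) = 206.0000
perturbation bound = 206.0000·1/685 = 0.3007
solve Ax = b  →  x = [21.0241 -11.4962 -9.4445]
2-norm of b is 3.0000; of x, 25.7560
re-solving with b+δb shifts x by Δx of norm 0.1128
relative error = 0.0044
realised/bound (from unrounded values) ≈ 0.0146

0.0044
0.3007


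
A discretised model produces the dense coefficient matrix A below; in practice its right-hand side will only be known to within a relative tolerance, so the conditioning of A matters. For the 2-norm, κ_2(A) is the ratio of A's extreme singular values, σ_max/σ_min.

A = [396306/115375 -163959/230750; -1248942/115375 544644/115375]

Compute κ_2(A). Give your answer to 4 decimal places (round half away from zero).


form AᵀA = [2747063304/21298225 -45613935/851929; -45613935/851929 1941489441/85192900] with trace 76507353/504100 and determinant 228886641/3150625
λ_max, λ_min = (76507353/504100 ± √9247249183041/406586896)/2 = 15129/100, 60516/126025
κ_2(A) = √(λ_max/λ_min) = √((15129/100) / (60516/126025)) = 17.7500

17.7500


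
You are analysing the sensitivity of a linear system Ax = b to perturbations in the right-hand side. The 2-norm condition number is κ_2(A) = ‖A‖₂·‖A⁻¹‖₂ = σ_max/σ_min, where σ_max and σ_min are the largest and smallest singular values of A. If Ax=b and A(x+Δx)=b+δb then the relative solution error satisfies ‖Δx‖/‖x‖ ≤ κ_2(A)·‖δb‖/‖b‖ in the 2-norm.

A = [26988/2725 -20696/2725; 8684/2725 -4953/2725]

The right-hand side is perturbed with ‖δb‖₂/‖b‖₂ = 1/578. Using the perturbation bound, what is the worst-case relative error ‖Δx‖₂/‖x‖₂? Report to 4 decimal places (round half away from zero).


M = AᵀA = [6430112/59405 -4812444/59405; -4812444/59405 3622853/59405]. tr(M)=2010593/11881, det(M)=456976/11881
λ_max, λ_min = (2010593/11881 ± √4020766884225/141158161)/2 = 169, 2704/11881
κ_2(A) = √(λ_max/λ_min) = √(169 / (2704/11881)) = 27.2500
bound on ‖Δx‖/‖x‖: κ·ε = 27.2500·1/578 = 0.0471

0.0471


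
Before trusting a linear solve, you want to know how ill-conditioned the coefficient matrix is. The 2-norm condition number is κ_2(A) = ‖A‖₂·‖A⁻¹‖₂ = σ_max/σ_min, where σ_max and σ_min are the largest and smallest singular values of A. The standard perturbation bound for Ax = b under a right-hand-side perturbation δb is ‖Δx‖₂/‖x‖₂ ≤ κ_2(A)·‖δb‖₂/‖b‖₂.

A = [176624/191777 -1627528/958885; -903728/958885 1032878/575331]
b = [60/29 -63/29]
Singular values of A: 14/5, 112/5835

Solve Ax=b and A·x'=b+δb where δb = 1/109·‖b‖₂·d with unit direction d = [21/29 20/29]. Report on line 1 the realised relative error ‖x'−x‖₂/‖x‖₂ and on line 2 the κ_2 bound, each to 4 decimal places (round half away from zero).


1.3383
1.3383

σ_max = 14/5, σ_min = 112/5835
condition number: (14/5) ÷ (112/5835) = 145.8750
bound on ‖Δx‖/‖x‖: κ·ε = 145.8750·1/109 = 1.3383
solve Ax = b  →  x = [0.5042 -0.9454]
2-norm of b is 3.0000; of x, 1.0714
re-solving with b+δb shifts x by Δx of norm 1.4339
dividing the unrounded norms, ‖Δx‖/‖x‖ = 1.3383
so the bound is sharp here: realised error equals the bound


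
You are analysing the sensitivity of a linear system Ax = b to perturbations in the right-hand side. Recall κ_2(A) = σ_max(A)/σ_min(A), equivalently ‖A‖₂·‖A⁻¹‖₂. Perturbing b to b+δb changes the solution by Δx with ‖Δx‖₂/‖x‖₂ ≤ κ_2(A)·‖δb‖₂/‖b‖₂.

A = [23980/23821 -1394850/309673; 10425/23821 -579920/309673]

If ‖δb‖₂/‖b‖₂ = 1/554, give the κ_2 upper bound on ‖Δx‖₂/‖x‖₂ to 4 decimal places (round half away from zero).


0.5244

M = AᵀA = [683721025/567440041 -3038013000/567440041; -3038013000/567440041 13502448100/567440041]. tr(M)=8439125/337561, det(M)=2500/337561
eigenvalues of AᵀA: λ = (tr ± √(tr²−4·det))/2 = 25, 100/337561
κ = σ_max/σ_min = 5/(10/581) = 290.5000
worst-case relative error ≤ 290.5000 × 1/554 = 0.5244


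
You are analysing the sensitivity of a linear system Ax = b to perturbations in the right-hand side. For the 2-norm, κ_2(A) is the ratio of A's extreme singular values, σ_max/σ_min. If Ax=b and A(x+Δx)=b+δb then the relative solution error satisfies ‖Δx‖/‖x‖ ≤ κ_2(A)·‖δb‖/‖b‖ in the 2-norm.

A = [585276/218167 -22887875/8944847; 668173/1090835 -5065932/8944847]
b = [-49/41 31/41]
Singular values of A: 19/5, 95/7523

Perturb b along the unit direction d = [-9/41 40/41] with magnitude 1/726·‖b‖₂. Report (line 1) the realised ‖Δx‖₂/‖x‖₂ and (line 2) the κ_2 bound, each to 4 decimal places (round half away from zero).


σ_max = 19/5, σ_min = 95/7523
κ_2(A) = (19/5) / (95/7523) = 300.9200
bound on ‖Δx‖/‖x‖: κ·ε = 300.9200·1/726 = 0.4145
solve Ax = b  →  x = [54.4229 57.5256]
‖b‖ = 1.4142, ‖x‖ = 79.1899
δb = ε·‖b‖·d = [-0.0004 0.0019]; solving A·Δx = δb gives ‖Δx‖ = 0.1543
relative error = 0.0019
tightness: 0.0019 against a bound of 0.4145 (unrounded ratio ≈ 0.0047)

0.0019
0.4145


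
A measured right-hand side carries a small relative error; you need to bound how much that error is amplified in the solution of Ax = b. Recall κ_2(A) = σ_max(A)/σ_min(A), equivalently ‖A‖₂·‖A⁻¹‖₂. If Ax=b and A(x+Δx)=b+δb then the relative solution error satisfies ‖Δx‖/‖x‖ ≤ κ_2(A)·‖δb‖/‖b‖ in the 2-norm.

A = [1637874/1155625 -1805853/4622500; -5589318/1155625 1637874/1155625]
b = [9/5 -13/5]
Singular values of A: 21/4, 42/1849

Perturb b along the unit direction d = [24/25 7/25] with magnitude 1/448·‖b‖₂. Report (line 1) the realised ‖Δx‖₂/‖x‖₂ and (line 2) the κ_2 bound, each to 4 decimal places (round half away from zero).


from the listed singular values, σ₁ = 21/4, σ_n = 42/1849
condition number: (21/4) ÷ (42/1849) = 231.1250
κ_2(A)·‖δb‖/‖b‖ = 0.5159
solve Ax = b  →  x = [12.8752 42.1029]
‖b‖₂ = 3.1623 and ‖x‖₂ = 44.0275
re-solving with b+δb shifts x by Δx of norm 0.3107
dividing the unrounded norms, ‖Δx‖/‖x‖ = 0.0071
so the bound overstates the realised error by a factor of ≈ 73.0943 (computed from the unrounded values)

0.0071
0.5159


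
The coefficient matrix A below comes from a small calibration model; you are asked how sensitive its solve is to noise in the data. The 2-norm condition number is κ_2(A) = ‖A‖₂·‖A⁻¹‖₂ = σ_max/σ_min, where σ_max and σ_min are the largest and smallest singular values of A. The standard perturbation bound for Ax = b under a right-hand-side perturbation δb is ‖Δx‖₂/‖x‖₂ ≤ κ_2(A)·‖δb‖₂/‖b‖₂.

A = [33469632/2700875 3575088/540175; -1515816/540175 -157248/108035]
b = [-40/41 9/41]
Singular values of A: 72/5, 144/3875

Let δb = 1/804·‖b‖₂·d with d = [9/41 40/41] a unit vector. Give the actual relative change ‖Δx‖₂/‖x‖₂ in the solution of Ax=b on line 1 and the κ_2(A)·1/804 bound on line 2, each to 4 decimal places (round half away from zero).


from the listed singular values, σ₁ = 72/5, σ_n = 144/3875
κ_2(A) = (72/5) / (144/3875) = 387.5000
bound on ‖Δx‖/‖x‖: κ·ε = 387.5000·1/804 = 0.4820
solve Ax = b  →  x = [-0.0613 -0.0327]
2-norm of b is 1.0000; of x, 0.0694
δb = ε·‖b‖·d = [0.0003 0.0012]; solving A·Δx = δb gives ‖Δx‖ = 0.0335
dividing the unrounded norms, ‖Δx‖/‖x‖ = 0.4820
realised/bound = 1 exactly: the bound is attained for this b and d

0.4820
0.4820


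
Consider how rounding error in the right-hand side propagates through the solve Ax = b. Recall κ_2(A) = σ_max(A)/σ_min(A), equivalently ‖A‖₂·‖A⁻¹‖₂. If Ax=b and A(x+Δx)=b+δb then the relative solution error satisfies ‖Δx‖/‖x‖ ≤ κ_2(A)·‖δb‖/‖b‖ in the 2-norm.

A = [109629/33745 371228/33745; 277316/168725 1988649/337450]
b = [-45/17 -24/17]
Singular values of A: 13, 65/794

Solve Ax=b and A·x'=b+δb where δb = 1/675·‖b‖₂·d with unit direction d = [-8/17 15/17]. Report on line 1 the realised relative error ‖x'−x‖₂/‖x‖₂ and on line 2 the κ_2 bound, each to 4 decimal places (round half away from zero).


0.2353
0.2353

σ_max = 13, σ_min = 65/794
κ = σ_max/σ_min = 13/(65/794) = 158.8000
bound on ‖Δx‖/‖x‖: κ·ε = 158.8000·1/675 = 0.2353
solve Ax = b  →  x = [-0.0646 -0.2215]
‖b‖₂ = 3.0000 and ‖x‖₂ = 0.2308
re-solving with b+δb shifts x by Δx of norm 0.0543
realised ‖Δx‖/‖x‖ = 0.2353
realised/bound = 1 exactly: the bound is attained for this b and d


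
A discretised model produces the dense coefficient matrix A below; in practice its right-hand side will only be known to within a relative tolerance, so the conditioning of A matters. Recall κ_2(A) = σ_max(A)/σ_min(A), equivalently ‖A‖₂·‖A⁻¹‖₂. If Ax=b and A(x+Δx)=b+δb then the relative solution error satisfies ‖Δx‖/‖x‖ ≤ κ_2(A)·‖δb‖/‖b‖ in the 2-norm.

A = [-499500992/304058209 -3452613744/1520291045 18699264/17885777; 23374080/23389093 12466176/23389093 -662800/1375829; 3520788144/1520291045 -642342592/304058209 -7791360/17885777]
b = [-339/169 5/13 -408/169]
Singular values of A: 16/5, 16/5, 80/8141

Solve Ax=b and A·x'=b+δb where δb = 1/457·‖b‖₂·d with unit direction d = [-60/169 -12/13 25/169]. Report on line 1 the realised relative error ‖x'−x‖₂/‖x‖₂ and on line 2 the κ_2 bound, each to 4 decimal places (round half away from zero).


0.7126
0.7126

from the listed singular values, σ₁ = 16/5, σ_n = 80/8141
condition number: (16/5) ÷ (80/8141) = 325.6400
worst-case relative error ≤ 325.6400 × 1/457 = 0.7126
solve Ax = b  →  x = [-0.1867 0.9630 -0.1202]
‖b‖₂ = 3.1623 and ‖x‖₂ = 0.9882
δb = ε·‖b‖·d = [-0.0025 -0.0064 0.0010]; solving A·Δx = δb gives ‖Δx‖ = 0.7042
realised ‖Δx‖/‖x‖ = 0.7126
tightness: 0.7126 against a bound of 0.7126; the bound is attained (ratio 1)


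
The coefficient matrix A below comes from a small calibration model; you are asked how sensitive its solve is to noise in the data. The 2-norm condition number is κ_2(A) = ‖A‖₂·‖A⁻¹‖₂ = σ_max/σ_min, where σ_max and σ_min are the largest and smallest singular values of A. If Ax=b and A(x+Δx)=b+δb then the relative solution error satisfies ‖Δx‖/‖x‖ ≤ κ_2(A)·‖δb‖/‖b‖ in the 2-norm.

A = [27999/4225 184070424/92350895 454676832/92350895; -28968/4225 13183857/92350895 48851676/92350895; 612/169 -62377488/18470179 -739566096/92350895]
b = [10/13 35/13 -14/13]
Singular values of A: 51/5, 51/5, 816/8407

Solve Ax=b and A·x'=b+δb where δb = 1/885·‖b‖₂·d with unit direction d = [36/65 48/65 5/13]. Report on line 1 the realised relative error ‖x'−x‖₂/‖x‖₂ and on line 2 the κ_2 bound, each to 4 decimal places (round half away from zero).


from the listed singular values, σ₁ = 51/5, σ_n = 816/8407
κ = σ_max/σ_min = (51/5)/(816/8407) = 105.0875
κ_2(A)·‖δb‖/‖b‖ = 0.1187
solve Ax = b  →  x = [-0.1659 -18.9653 8.0574]
‖b‖₂ = 3.0000 and ‖x‖₂ = 20.6066
δb = ε·‖b‖·d = [0.0019 0.0025 0.0013]; solving A·Δx = δb gives ‖Δx‖ = 0.0349
realised ‖Δx‖/‖x‖ = 0.0017
tightness: 0.0017 against a bound of 0.1187 (unrounded ratio ≈ 0.0143)

0.0017
0.1187


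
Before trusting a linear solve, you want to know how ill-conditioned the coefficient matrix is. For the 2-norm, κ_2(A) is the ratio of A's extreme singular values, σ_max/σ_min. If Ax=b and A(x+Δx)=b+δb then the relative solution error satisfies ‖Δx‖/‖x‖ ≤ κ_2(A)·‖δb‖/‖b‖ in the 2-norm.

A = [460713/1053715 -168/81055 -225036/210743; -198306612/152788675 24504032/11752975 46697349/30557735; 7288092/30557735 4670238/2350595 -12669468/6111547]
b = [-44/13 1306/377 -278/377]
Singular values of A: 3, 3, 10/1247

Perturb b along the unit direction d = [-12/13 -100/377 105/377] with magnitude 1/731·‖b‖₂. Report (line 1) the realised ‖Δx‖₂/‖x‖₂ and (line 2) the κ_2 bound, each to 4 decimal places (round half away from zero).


largest singular value 3, smallest 10/1247
κ = σ_max/σ_min = 3/(10/1247) = 374.1000
worst-case relative error ≤ 374.1000 × 1/731 = 0.5118
solve Ax = b  →  x = [220.3216 70.4720 93.2451]
2-norm of b is 4.8990; of x, 249.4045
with δb = [-0.0062 -0.0018 0.0019], A·Δx = δb → ‖Δx‖ = 0.8357
realised ‖Δx‖/‖x‖ = 0.0034
tightness: 0.0034 against a bound of 0.5118 (unrounded ratio ≈ 0.0065)

0.0034
0.5118


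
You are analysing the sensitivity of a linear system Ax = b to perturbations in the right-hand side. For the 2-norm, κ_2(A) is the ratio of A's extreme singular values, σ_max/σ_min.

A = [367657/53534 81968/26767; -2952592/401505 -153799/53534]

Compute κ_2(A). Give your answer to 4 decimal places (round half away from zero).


42.6000

form AᵀA = [5971354957/58979700 41440928/982995; 41440928/982995 4621709/262132] with trace 269663057/2268450 and determinant 141158161/18147600
char-poly roots: 11881/100 and 11881/181476
so κ_2 = √((11881/100) / (11881/181476)) = 42.6000


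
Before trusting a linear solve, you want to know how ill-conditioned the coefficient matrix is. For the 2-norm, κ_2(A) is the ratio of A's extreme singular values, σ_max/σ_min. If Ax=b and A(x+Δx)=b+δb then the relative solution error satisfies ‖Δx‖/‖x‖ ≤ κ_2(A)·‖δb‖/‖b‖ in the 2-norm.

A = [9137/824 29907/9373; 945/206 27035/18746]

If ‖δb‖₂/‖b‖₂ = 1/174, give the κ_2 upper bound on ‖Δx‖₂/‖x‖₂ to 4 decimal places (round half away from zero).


0.6630

form AᵀA = [97773169/678976 24950493/594104; 24950493/594104 25494709/2079364] with trace 5198800625/33269824 and determinant 244140625/133079296
λ_max, λ_min = (5198800625/33269824 ± √27019405422875390625/1106881188990976)/2 = 625/4, 390625/33269824
σ_max=√(625/4)=(25/2), σ_min=√(390625/33269824)=(625/5768) → κ = 115.3600
worst-case relative error ≤ 115.3600 × 1/174 = 0.6630


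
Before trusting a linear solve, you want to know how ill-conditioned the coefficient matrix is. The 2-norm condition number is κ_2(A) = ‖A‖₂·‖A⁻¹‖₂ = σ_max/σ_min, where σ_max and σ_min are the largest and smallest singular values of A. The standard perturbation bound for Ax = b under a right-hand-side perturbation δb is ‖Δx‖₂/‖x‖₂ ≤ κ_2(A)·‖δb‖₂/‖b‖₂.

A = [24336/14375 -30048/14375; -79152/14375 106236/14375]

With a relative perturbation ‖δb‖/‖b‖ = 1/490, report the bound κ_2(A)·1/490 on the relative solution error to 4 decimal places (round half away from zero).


AᵀA = [10971648/330625 -14624064/330625; -14624064/330625 19502352/330625]; tr = 243792/2645, det = 331776/330625
λ_max, λ_min = (243792/2645 ± √1485161443584/174900625)/2 = 2304/25, 144/13225
κ_2(A) = √(λ_max/λ_min) = √((2304/25) / (144/13225)) = 92.0000
worst-case relative error ≤ 92.0000 × 1/490 = 0.1878

0.1878


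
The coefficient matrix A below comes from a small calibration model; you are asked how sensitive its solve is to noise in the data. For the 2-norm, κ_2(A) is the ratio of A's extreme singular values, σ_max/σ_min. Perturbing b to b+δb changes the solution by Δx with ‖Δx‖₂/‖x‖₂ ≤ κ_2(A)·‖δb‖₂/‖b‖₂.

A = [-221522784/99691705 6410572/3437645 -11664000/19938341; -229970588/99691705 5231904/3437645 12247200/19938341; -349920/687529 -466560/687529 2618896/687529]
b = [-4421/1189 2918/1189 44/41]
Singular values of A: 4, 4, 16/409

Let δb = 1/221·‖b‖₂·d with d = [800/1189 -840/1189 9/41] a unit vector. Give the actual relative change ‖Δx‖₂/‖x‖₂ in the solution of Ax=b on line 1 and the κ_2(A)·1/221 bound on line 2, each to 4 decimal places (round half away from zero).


0.0052
0.4627

from the listed singular values, σ₁ = 4, σ_n = 16/409
κ_2(A) = 4 / (16/409) = 102.2500
bound on ‖Δx‖/‖x‖: κ·ε = 102.2500·1/221 = 0.4627
solve Ax = b  →  x = [-59.7195 -80.0427 -21.9573]
‖b‖ = 4.5826, ‖x‖ = 102.2515
with δb = [0.0140 -0.0146 0.0046], A·Δx = δb → ‖Δx‖ = 0.5301
relative error = 0.0052
realised/bound (from unrounded values) ≈ 0.0112


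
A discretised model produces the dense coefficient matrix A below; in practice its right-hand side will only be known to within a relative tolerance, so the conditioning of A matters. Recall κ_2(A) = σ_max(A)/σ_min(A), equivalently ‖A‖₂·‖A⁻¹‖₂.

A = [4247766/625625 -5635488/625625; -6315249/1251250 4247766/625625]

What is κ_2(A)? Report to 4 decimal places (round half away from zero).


M = AᵀA = [4482257355801/62625062500 -1494043372467/15656265625; -1494043372467/15656265625 1992089639556/15656265625]. tr(M)=498024636561/2505002500, det(M)=6324066576/15656265625
solving λ² − 498024636561/2505002500·λ + 6324066576/15656265625 = 0 gives λ = 19881/100, 1272384/626250625
σ_max=√(19881/100)=(141/10), σ_min=√(1272384/626250625)=(1128/25025) → κ = 312.8125

312.8125


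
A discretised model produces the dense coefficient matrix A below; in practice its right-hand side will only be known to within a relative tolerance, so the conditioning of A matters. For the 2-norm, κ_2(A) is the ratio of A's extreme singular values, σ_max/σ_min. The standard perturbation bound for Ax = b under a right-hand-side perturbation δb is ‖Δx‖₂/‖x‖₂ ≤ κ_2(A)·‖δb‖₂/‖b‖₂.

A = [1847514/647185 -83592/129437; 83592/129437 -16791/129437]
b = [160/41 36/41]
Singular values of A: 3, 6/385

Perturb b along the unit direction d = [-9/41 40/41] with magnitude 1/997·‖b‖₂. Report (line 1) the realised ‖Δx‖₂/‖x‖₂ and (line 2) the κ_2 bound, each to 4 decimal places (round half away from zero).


0.1931
0.1931

from the listed singular values, σ₁ = 3, σ_n = 6/385
κ = σ_max/σ_min = 3/(6/385) = 192.5000
worst-case relative error ≤ 192.5000 × 1/997 = 0.1931
solve Ax = b  →  x = [1.3008 -0.2927]
‖b‖ = 4.0000, ‖x‖ = 1.3333
Δx = A⁻¹·δb where δb = 1/997·4.0000·d; ‖Δx‖ = 0.2574
dividing the unrounded norms, ‖Δx‖/‖x‖ = 0.1931
so the bound is sharp here: realised error equals the bound


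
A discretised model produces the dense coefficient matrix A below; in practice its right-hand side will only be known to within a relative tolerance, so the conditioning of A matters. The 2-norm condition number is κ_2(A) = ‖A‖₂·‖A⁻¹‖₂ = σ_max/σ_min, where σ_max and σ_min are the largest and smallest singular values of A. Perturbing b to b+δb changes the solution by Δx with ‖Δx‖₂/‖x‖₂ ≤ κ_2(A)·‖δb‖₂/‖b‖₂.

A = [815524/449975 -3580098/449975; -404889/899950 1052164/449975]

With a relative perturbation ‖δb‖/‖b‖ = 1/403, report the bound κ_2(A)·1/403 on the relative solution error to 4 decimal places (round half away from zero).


0.2723

AᵀA = [4518804289/1295856004 -5012257050/323964001; -5012257050/323964001 22278641236/323964001]; tr = 55700993/770884, det = 83521/192721
char-poly roots: 289/4 and 1156/192721
κ_2(A) = √(λ_max/λ_min) = √((289/4) / (1156/192721)) = 109.7500
perturbation bound = 109.7500·1/403 = 0.2723


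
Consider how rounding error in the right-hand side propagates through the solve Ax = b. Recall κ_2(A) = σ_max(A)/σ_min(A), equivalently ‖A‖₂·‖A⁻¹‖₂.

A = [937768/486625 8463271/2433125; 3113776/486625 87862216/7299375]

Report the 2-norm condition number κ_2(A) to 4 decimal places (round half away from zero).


M = AᵀA = [199059008/4457485 27989930696/334311375; 27989930696/334311375 787238739257/5014670625]. tr(M)=59481183721/294980625, det(M)=6505390336/7374515625
solving λ² − 59481183721/294980625·λ + 6505390336/7374515625 = 0 gives λ = 5041/25, 1290496/294980625
κ_2(A) = √(λ_max/λ_min) = √((5041/25) / (1290496/294980625)) = 214.6875

214.6875


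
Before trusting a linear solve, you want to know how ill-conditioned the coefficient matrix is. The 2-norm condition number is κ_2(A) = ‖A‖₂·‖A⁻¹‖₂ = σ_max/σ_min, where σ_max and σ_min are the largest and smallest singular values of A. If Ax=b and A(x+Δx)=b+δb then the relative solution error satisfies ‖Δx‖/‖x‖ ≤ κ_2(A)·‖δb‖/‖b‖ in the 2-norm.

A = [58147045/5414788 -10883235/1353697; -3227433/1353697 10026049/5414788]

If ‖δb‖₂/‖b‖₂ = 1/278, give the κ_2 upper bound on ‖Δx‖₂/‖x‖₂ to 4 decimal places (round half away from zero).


0.9501

AᵀA = [2110493767129/17441956624 -98927179758/1090122289; -98927179758/1090122289 1187173422721/17441956624]; tr = 1648833594925/8720978312, det = 142978515625/279071305984
char-poly roots: 3025/16 and 47265625/17441956624
σ_max=√(3025/16)=(55/4), σ_min=√(47265625/17441956624)=(6875/132068) → κ = 264.1360
perturbation bound = 264.1360·1/278 = 0.9501


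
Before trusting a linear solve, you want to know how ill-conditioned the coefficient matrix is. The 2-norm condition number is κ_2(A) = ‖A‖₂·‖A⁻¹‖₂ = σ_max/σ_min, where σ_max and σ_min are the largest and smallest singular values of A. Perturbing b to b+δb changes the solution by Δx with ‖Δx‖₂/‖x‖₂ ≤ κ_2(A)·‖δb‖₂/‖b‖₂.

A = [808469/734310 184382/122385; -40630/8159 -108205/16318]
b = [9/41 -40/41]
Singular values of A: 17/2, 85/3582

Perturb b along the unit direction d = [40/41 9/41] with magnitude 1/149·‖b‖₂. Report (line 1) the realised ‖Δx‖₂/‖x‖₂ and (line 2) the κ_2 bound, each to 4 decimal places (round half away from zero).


2.4040
2.4040

largest singular value 17/2, smallest 85/3582
condition number: (17/2) ÷ (85/3582) = 358.2000
κ_2(A)·‖δb‖/‖b‖ = 2.4040
solve Ax = b  →  x = [0.0706 0.0941]
‖b‖ = 1.0000, ‖x‖ = 0.1176
re-solving with b+δb shifts x by Δx of norm 0.2828
realised ‖Δx‖/‖x‖ = 2.4040
realised/bound = 1 exactly: the bound is attained for this b and d


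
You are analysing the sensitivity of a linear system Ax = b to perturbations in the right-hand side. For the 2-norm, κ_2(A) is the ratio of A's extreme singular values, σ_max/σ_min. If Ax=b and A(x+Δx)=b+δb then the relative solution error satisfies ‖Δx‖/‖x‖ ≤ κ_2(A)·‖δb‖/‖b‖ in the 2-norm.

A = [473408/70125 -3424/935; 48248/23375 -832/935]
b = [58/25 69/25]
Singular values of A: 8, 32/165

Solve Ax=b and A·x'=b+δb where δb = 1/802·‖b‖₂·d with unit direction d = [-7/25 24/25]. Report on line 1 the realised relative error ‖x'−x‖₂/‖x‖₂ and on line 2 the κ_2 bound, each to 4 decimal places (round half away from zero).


0.0022
0.0514

largest singular value 8, smallest 32/165
condition number: 8 ÷ (32/165) = 41.2500
worst-case relative error ≤ 41.2500 × 1/802 = 0.0514
solve Ax = b  →  x = [5.1838 8.9228]
2-norm of b is 3.6056; of x, 10.3193
Δx = A⁻¹·δb where δb = 1/802·3.6056·d; ‖Δx‖ = 0.0232
relative error = 0.0022
tightness: 0.0022 against a bound of 0.0514 (unrounded ratio ≈ 0.0437)


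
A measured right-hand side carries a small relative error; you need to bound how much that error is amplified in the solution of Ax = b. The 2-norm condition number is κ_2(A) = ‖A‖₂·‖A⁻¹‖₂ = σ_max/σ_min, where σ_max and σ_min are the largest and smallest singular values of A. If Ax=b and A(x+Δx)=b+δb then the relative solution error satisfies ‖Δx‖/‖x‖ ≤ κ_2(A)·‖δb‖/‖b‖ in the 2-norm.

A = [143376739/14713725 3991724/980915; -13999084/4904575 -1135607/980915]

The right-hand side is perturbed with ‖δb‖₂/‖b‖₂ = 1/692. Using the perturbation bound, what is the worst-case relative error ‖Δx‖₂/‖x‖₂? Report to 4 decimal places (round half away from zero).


M = AᵀA = [35713053538921/346389925401 4960101947680/115463308467; 4960101947680/115463308467 688938550025/38487769489]. tr(M)=248008878634/2049644529, det(M)=228765625/2049644529
char-poly roots: 121 and 1890625/2049644529
so κ_2 = √(121 / (1890625/2049644529)) = 362.1840
κ_2(A)·‖δb‖/‖b‖ = 0.5234

0.5234


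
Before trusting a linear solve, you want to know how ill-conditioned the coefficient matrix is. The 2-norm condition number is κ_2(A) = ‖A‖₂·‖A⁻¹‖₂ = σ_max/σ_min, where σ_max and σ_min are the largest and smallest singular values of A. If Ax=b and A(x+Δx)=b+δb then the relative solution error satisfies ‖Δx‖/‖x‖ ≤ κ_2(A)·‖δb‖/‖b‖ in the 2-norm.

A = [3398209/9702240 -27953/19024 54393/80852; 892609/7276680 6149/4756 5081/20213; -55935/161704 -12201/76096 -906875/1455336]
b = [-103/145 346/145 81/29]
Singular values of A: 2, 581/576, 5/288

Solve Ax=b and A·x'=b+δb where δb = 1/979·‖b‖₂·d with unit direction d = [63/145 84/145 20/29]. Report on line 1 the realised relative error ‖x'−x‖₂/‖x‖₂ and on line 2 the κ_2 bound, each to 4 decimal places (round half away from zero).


0.0013
0.1177

largest singular value 2, smallest 5/288
κ = σ_max/σ_min = 2/(5/288) = 115.2000
bound on ‖Δx‖/‖x‖: κ·ε = 115.2000·1/979 = 0.1177
solve Ax = b  →  x = [-153.0290 0.7580 80.2705]
2-norm of b is 3.7417; of x, 172.8057
with δb = [0.0017 0.0022 0.0026], A·Δx = δb → ‖Δx‖ = 0.2201
dividing the unrounded norms, ‖Δx‖/‖x‖ = 0.0013
tightness: 0.0013 against a bound of 0.1177 (unrounded ratio ≈ 0.0108)


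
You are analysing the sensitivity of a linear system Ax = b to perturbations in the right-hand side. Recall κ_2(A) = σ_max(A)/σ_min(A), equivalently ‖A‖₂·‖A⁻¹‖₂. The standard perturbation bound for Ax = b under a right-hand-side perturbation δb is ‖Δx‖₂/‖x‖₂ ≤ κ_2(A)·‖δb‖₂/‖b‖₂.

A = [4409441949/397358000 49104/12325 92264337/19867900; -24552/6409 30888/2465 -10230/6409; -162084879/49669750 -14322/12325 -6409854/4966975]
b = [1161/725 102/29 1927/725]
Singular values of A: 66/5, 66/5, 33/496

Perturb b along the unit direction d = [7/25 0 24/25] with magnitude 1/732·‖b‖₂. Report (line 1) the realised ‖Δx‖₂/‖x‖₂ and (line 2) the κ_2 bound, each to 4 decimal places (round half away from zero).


from the listed singular values, σ₁ = 66/5, σ_n = 33/496
κ_2(A) = (66/5) / (33/496) = 198.4000
κ_2(A)·‖δb‖/‖b‖ = 0.2710
solve Ax = b  →  x = [-17.3673 0.2718 41.6121]
2-norm of b is 4.6904; of x, 45.0917
δb = ε·‖b‖·d = [0.0018 0.0000 0.0062]; solving A·Δx = δb gives ‖Δx‖ = 0.0963
relative error = 0.0021
realised/bound (from unrounded values) ≈ 0.0079

0.0021
0.2710


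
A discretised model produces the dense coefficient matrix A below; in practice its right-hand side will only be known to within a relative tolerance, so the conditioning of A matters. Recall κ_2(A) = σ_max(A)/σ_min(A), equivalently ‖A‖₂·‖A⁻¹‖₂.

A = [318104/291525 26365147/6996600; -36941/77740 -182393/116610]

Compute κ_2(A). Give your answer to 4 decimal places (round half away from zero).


215.2800

form AᵀA = [11396958049/8046090000 58596799877/12069135000; 58596799877/12069135000 4821792423361/289659240000] with trace 8371332661/463454784 and determinant 52200625/7415276544
solving λ² − 8371332661/463454784·λ + 52200625/7415276544 = 0 gives λ = 289/16, 180625/463454784
κ_2(A) = √(λ_max/λ_min) = √((289/16) / (180625/463454784)) = 215.2800


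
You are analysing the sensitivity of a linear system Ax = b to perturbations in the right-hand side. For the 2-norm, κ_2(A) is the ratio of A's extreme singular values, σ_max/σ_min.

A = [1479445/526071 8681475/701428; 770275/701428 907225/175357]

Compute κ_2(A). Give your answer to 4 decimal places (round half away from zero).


form AᵀA = [238816759225/26201249424 7366964000/181953121; 7366964000/181953121 523887120625/2911249936] with trace 1473468425/7793352 and determinant 228765625/249387264
λ_max, λ_min = (1473468425/7793352 ± √33920099110810000/949005240561)/2 = 3025/16, 75625/15586704
so κ_2 = √((3025/16) / (75625/15586704)) = 197.4000

197.4000


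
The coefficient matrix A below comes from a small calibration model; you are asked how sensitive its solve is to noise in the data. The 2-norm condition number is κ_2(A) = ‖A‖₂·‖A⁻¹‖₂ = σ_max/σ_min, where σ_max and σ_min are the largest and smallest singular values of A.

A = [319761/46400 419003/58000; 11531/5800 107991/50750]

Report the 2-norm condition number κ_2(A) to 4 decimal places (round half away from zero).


M = AᵀA = [177210865/3444736 1628098173/30141440; 1628098173/30141440 14958374041/263737600]. tr(M)=542707841/5017600, det(M)=28561/313600
λ_max, λ_min = (542707841/5017600 ± √294522628991770881/25176309760000)/2 = 2704/25, 169/200704
κ_2(A) = √(λ_max/λ_min) = √((2704/25) / (169/200704)) = 358.4000

358.4000


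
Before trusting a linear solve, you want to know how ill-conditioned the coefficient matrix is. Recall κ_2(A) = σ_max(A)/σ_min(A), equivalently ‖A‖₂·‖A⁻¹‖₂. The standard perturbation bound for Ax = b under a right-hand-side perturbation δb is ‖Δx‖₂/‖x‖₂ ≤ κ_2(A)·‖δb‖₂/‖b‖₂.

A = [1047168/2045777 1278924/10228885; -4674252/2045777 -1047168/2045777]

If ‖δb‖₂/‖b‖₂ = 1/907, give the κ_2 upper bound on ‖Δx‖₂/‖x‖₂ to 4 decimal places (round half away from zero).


form AᵀA = [13649727888/2489710609 15355671552/12448553045; 15355671552/12448553045 17281182096/62242765225] with trace 213280416/37027225 and determinant 20736/37027225
solving λ² − 213280416/37027225·λ + 20736/37027225 = 0 gives λ = 144/25, 144/1481089
κ = σ_max/σ_min = (12/5)/(12/1217) = 243.4000
perturbation bound = 243.4000·1/907 = 0.2684

0.2684


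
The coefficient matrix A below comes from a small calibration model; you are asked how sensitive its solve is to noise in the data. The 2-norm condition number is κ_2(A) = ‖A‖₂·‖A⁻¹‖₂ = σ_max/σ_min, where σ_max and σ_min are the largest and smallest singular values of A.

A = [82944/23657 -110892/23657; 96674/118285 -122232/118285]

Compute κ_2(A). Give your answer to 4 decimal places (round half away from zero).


M = AᵀA = [107875396/8323225 -143820528/8323225; -143820528/8323225 191770704/8323225]. tr(M)=11985844/332929, det(M)=14400/332929
solving λ² − 11985844/332929·λ + 14400/332929 = 0 gives λ = 36, 400/332929
so κ_2 = √(36 / (400/332929)) = 173.1000

173.1000


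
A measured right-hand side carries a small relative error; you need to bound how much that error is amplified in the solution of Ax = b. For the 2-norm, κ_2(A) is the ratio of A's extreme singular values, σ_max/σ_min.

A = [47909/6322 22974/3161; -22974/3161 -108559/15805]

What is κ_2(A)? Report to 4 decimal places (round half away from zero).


AᵀA = [5239585/47524 6237441/59405; 6237441/59405 29702941/297025]; tr = 249801389/1188100, det = 707281/1188100
char-poly roots: 841/4 and 841/297025
κ_2(A) = √(λ_max/λ_min) = √((841/4) / (841/297025)) = 272.5000

272.5000


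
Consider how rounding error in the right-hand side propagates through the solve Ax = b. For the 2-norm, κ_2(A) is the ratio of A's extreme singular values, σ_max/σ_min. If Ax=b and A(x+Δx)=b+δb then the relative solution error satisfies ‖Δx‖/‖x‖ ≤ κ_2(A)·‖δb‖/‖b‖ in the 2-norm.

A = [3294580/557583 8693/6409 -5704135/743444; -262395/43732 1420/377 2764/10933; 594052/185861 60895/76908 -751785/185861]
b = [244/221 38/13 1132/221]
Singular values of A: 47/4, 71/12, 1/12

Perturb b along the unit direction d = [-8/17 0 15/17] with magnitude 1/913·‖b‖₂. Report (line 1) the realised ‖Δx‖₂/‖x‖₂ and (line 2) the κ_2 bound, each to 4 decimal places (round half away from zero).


0.0016
0.1544

σ_max = 47/4, σ_min = 1/12
κ_2(A) = (47/4) / (1/12) = 141.0000
κ_2(A)·‖δb‖/‖b‖ = 0.1544
solve Ax = b  →  x = [22.6156 35.2249 23.4996]
2-norm of b is 6.0000; of x, 48.0051
with δb = [-0.0031 0.0000 0.0058], A·Δx = δb → ‖Δx‖ = 0.0789
dividing the unrounded norms, ‖Δx‖/‖x‖ = 0.0016
so the bound overstates the realised error by a factor of ≈ 94.0099 (computed from the unrounded values)


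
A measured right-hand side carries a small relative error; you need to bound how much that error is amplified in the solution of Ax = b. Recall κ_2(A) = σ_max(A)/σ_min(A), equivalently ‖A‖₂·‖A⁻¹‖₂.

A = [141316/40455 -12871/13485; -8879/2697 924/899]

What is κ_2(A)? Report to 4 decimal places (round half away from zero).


form AᵀA = [44837641/1946025 -4357696/648675; -4357696/648675 425401/216225] with trace 1946650/77841 and determinant 15625/77841
char-poly roots: 25 and 625/77841
σ_max=√25=5, σ_min=√(625/77841)=(25/279) → κ = 55.8000

55.8000


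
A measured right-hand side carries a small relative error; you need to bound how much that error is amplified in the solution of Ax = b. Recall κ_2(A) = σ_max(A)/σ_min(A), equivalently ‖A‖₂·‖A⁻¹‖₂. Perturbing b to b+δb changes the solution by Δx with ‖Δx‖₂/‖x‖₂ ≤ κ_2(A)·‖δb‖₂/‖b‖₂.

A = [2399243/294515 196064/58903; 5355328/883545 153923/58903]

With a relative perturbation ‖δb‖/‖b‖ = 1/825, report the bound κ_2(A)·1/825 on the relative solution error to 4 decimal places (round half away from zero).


0.1318

form AᵀA = [247651817677/2402005437 34392672160/800668479; 34392672160/800668479 4779490925/266889493] with trace 22359018154/184769649 and determinant 228765625/184769649
λ_max, λ_min = (22359018154/184769649 ± √499756617033963505216/34139823191583201)/2 = 121, 1890625/184769649
κ = σ_max/σ_min = 11/(1375/13593) = 108.7440
bound on ‖Δx‖/‖x‖: κ·ε = 108.7440·1/825 = 0.1318


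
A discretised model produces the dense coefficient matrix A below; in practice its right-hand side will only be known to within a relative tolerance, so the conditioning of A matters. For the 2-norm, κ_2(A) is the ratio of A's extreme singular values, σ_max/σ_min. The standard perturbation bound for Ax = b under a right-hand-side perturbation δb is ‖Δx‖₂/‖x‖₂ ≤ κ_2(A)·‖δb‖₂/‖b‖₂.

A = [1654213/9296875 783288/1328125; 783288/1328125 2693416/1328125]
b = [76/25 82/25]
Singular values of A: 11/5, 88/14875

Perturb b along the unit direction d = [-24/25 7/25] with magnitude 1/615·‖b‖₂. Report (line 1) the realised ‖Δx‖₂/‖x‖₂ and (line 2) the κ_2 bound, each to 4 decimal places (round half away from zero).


0.0036
0.6047

largest singular value 11/5, smallest 88/14875
condition number: (11/5) ÷ (88/14875) = 371.8750
perturbation bound = 371.8750·1/615 = 0.6047
solve Ax = b  →  x = [325.0545 -92.9136]
‖b‖₂ = 4.4721 and ‖x‖₂ = 338.0731
re-solving with b+δb shifts x by Δx of norm 1.2292
relative error = 0.0036
realised/bound (from unrounded values) ≈ 0.0060
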